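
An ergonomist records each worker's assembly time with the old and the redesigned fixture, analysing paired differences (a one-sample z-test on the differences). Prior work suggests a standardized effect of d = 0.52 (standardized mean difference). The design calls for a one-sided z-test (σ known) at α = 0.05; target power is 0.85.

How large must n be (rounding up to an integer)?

For power 0.85 need Φ(δ − z_{0.05}) = 0.85, so δ = z_{0.05} + z_{0.15} = 1.645 + 1.036 = 2.681.
δ = d·√n ⇒ n = (δ/d)² = (2.681 / 0.52)² = 26.59.
Rounding up, n = 27.

n = 27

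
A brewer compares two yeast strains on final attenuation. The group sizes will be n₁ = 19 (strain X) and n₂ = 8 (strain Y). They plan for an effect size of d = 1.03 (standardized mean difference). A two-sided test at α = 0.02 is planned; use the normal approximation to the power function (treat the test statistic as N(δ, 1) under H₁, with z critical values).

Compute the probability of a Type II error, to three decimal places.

Noncentrality parameter: δ = d / √(1/n₁ + 1/n₂) = 1.03 / √(1/19 + 1/8) = 2.4439
Critical value for a two-sided test at α = 0.02: z_{α/2} = 2.326.
Power = Φ(δ − 2.326) + Φ(−δ − 2.326) = Φ(0.118) + Φ(-4.770) = 0.5468 + 0.0000 = 0.5468.
Type II error: β = 1 − power = 1 − 0.5468 = 0.4532.

β ≈ 0.453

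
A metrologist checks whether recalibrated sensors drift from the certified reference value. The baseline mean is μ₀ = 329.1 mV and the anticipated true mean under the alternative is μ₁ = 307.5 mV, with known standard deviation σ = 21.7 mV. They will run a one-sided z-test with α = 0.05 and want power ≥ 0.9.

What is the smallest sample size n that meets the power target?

n = 9

Standardized effect: d = |μ₁ − μ₀| / σ = |307.5 − 329.1| / 21.7 = 0.9954
For power 0.9 need Φ(δ − z_{0.05}) = 0.9, so δ = z_{0.05} + z_{0.10} = 1.645 + 1.282 = 2.926.
δ = d·√n ⇒ n = (δ/d)² = (2.926 / 0.9954)² = 8.64.
Rounding up, n = 9.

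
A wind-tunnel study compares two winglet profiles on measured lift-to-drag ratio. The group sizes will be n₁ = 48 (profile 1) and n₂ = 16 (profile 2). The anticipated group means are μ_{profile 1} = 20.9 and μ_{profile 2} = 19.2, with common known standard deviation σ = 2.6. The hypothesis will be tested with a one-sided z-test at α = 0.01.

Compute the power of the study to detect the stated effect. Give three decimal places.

Standardized effect: d = |μ_{profile 1} − μ_{profile 2}| / σ = |20.9 − 19.2| / 2.6 = 0.6538
Noncentrality parameter: δ = d / √(1/n₁ + 1/n₂) = 0.6538 / √(1/48 + 1/16) = 2.2650
Critical value for a one-sided test at α = 0.01: z_α = 2.326.
Power = Φ(δ − 2.326) = Φ(-0.061) = 0.4755.

Power ≈ 0.476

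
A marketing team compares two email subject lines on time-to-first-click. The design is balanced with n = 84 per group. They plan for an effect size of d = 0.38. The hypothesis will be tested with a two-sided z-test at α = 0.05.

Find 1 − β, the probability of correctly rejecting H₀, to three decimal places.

Noncentrality parameter: λ = d·√(n/2) = 0.38 × √(84/2) = 2.4627
Critical value for a two-sided test at α = 0.05: z_{α/2} = 1.960.
Power = Φ(λ − 1.960) + Φ(−λ − 1.960) = Φ(0.503) + Φ(-4.423) = 0.6924 + 0.0000 = 0.6924.

Power ≈ 0.692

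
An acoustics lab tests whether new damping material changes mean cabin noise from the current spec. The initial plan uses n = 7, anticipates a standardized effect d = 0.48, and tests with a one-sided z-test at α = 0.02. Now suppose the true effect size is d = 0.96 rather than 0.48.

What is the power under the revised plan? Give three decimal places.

Power ≈ 0.687

With d = 0.96: δ = d·√n = 0.96 × √7 = 2.5399. Critical value z_{0.02} = 2.054.
Revised power = P(Z > 2.054 − δ) = Φ(0.486) = 0.6866.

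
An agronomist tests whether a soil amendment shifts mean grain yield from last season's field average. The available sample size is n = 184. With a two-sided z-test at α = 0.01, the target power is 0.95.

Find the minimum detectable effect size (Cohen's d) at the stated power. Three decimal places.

Need Φ(δ − 2.576) = 0.95, so δ = 2.576 + 1.645 = 4.221.
(Lower-tail contribution to power is negligible for δ > 0.)
δ = d·√n ⇒ d = δ/√n = 4.221/√184 = 0.3112.

d ≈ 0.311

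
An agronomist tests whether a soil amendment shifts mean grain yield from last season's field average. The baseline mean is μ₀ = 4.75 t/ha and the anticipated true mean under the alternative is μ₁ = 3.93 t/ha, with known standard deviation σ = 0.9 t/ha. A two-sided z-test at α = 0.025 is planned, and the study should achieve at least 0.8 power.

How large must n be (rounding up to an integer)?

n = 12

Standardized effect: d = |μ₁ − μ₀| / σ = |3.93 − 4.75| / 0.9 = 0.9111
For power 0.8 need Φ(δ − z_{0.0125}) = 0.8, so δ = z_{0.0125} + z_{0.20} = 2.241 + 0.842 = 3.083.
(Ignoring the negligible lower-tail rejection probability gives the usual closed-form inversion.)
δ = d·√n ⇒ n = (δ/d)² = (3.083 / 0.9111)² = 11.45.
Round up to the next whole unit.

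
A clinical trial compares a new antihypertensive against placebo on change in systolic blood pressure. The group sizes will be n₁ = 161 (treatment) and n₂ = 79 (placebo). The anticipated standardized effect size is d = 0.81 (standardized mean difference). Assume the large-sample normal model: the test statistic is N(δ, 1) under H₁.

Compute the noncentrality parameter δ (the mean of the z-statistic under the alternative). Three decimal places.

δ ≈ 5.897

δ = d / √(1/n₁ + 1/n₂) = 0.81 / √(1/161 + 1/79) = 5.8967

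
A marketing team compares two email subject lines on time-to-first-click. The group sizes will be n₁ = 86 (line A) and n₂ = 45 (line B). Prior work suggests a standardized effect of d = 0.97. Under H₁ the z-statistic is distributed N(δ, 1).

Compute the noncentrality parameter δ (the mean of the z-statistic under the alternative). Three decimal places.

δ ≈ 5.272

δ = d / √(1/n₁ + 1/n₂) = 0.97 / √(1/86 + 1/45) = 5.2722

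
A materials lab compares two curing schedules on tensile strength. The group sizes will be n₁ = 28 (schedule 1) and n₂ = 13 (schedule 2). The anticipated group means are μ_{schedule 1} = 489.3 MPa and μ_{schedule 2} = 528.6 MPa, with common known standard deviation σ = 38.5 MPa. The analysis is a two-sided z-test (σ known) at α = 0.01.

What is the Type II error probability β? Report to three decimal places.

Standardized effect: d = |μ_{schedule 1} − μ_{schedule 2}| / σ = |489.3 − 528.6| / 38.5 = 1.0208
Noncentrality parameter: δ = d / √(1/n₁ + 1/n₂) = 1.0208 / √(1/28 + 1/13) = 3.0415
Two-sided α = 0.01 → critical value z_{0.005} = 2.576.
Power = Φ(δ − 2.576) + Φ(−δ − 2.576) = Φ(0.466) + Φ(-5.617) = 0.6793 + 0.0000 = 0.6793.
Type II error: β = 1 − power = 1 − 0.6793 = 0.3207.

β ≈ 0.321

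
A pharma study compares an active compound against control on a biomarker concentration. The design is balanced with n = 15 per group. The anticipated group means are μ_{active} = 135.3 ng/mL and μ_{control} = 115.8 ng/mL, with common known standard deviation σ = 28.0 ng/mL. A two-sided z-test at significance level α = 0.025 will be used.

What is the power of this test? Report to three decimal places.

Standardized effect: d = |μ_{active} − μ_{control}| / σ = |135.3 − 115.8| / 28.0 = 0.6964
Noncentrality parameter: δ = d·√(n/2) = 0.6964 × √(15/2) = 1.9072
Critical value for a two-sided test at α = 0.025: z_{α/2} = 2.241.
Power = Φ(δ − 2.241) + Φ(−δ − 2.241) = Φ(-0.334) + Φ(-4.149) = 0.3691 + 0.0000 = 0.3691.

Power ≈ 0.369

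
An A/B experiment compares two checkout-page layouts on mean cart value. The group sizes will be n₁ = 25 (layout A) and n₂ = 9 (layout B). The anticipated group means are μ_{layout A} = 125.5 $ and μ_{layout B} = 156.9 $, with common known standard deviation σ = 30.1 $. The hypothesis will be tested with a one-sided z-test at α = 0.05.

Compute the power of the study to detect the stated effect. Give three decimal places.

Power ≈ 0.851

Standardized effect: d = |μ_{layout A} − μ_{layout B}| / σ = |125.5 − 156.9| / 30.1 = 1.0432
Noncentrality parameter: δ = d / √(1/n₁ + 1/n₂) = 1.0432 / √(1/25 + 1/9) = 2.6836
One-sided α = 0.05 → critical value z_{0.05} = 1.645.
Power = P(Z > 1.645 − δ) = Φ(1.039) = 0.8505.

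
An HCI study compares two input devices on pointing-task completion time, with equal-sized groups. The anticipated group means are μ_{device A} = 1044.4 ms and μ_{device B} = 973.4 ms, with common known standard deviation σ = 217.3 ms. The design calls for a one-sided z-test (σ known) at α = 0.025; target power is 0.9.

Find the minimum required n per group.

n = 197 per group

Standardized effect: d = |μ_{device A} − μ_{device B}| / σ = |1044.4 − 973.4| / 217.3 = 0.3267
Set Φ(δ − 1.960) = 0.9; then δ − 1.960 = Φ⁻¹(0.9) = 1.282, giving δ = 3.242.
δ = d·√(n/2) ⇒ n = 2(δ/d)² = 2 × (3.242 / 0.3267)² = 196.85.
Rounding up, n = 197 per group.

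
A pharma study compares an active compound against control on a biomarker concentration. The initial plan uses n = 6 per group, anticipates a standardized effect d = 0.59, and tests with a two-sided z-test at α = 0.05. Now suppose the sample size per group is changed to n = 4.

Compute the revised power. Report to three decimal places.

Power ≈ 0.133

With n = 4 per group: δ = d·√(n/2) = 0.59 × √(4/2) = 0.8344. Critical value z_{0.025} = 1.960.
Revised power = Φ(δ − 1.960) + Φ(−δ − 1.960) = Φ(-1.126) + Φ(-2.794) = 0.1302 + 0.0026 = 0.1328.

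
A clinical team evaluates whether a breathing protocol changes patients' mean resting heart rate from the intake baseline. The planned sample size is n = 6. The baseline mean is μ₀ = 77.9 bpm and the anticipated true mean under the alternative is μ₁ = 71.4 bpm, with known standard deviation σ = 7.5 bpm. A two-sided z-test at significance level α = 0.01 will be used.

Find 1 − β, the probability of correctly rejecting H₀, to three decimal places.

Power ≈ 0.325

Standardized effect: d = |μ₁ − μ₀| / σ = |71.4 − 77.9| / 7.5 = 0.8667
Noncentrality parameter: δ = d·√n = 0.8667 × √6 = 2.1229
Critical value for a two-sided test at α = 0.01: z_{α/2} = 2.576.
Power = Φ(δ − 2.576) + Φ(−δ − 2.576) = Φ(-0.453) + Φ(-4.699) = 0.3253 + 0.0000 = 0.3253.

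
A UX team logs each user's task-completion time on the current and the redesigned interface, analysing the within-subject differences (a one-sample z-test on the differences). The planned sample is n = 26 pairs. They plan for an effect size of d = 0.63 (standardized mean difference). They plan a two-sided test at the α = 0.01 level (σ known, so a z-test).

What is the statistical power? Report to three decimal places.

Power ≈ 0.738

Noncentrality parameter: δ = d·√n = 0.63 × √26 = 3.2124
Two-sided α = 0.01 → critical value z_{0.005} = 2.576.
Power = Φ(δ − 2.576) + Φ(−δ − 2.576) = Φ(0.637) + Φ(-5.788) = 0.7378 + 0.0000 = 0.7378.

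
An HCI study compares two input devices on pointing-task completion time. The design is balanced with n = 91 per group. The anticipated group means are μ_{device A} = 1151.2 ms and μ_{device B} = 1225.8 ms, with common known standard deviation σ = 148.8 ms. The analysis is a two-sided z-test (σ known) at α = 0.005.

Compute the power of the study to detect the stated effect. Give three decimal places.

Power ≈ 0.717

Standardized effect: d = |μ_{device A} − μ_{device B}| / σ = |1151.2 − 1225.8| / 148.8 = 0.5013
Noncentrality parameter: δ = d·√(n/2) = 0.5013 × √(91/2) = 3.3818
Critical value for a two-sided test at α = 0.005: z_{α/2} = 2.807.
Power = Φ(δ − 2.807) + Φ(−δ − 2.807) = Φ(0.575) + Φ(-6.189) = 0.7173 + 0.0000 = 0.7173.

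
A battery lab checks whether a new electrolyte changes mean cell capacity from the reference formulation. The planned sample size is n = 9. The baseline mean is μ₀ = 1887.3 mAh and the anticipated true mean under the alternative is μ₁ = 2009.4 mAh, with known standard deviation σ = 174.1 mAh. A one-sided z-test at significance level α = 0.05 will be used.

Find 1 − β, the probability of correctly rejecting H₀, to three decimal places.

Standardized effect: d = |μ₁ − μ₀| / σ = |2009.4 − 1887.3| / 174.1 = 0.7013
Noncentrality parameter: λ = d·√n = 0.7013 × √9 = 2.1040
One-sided α = 0.05 → critical value z_{0.05} = 1.645.
Power = P(Z > 1.645 − λ) = Φ(0.459) = 0.6769.

Power ≈ 0.677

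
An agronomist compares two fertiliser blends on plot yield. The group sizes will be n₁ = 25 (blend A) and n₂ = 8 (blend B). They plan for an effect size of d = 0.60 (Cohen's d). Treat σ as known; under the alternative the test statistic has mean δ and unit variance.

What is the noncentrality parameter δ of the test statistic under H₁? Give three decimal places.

δ ≈ 1.477

δ = d / √(1/n₁ + 1/n₂) = 0.60 / √(1/25 + 1/8) = 1.4771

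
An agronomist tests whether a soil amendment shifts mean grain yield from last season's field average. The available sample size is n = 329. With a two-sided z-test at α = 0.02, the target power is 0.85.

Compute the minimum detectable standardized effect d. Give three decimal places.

Need Φ(δ − 2.326) = 0.85, so δ = 2.326 + 1.036 = 3.363.
(Lower-tail contribution to power is negligible for δ > 0.)
δ = d·√n ⇒ d = δ/√n = 3.363/√329 = 0.1854.

d ≈ 0.185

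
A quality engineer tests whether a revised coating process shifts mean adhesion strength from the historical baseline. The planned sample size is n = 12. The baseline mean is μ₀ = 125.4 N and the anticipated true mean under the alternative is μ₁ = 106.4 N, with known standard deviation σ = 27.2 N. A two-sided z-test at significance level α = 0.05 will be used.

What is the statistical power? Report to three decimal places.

Power ≈ 0.677

Standardized effect: d = |μ₁ − μ₀| / σ = |106.4 − 125.4| / 27.2 = 0.6985
Noncentrality parameter: λ = d·√n = 0.6985 × √12 = 2.4198
Critical value for a two-sided test at α = 0.05: z_{α/2} = 1.960.
Power = Φ(λ − 1.960) + Φ(−λ − 1.960) = Φ(0.460) + Φ(-4.380) = 0.6772 + 0.0000 = 0.6772.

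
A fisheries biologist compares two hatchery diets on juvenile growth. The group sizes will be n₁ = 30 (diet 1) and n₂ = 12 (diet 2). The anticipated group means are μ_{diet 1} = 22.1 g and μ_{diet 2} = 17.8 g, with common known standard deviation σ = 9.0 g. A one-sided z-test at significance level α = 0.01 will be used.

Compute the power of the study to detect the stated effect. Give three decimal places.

Standardized effect: d = |μ_{diet 1} − μ_{diet 2}| / σ = |22.1 − 17.8| / 9.0 = 0.4778
Noncentrality parameter: δ = d / √(1/n₁ + 1/n₂) = 0.4778 / √(1/30 + 1/12) = 1.3988
One-sided α = 0.01 → critical value z_{0.01} = 2.326.
Power = Φ(δ − 2.326) = Φ(-0.928) = 0.1768.

Power ≈ 0.177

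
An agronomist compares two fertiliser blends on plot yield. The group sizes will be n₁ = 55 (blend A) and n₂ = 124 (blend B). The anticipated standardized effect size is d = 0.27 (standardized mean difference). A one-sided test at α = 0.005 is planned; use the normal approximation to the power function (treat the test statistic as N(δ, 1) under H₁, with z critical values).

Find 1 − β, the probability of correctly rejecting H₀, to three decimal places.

Noncentrality parameter: δ = d / √(1/n₁ + 1/n₂) = 0.27 / √(1/55 + 1/124) = 1.6666
One-sided α = 0.005 → critical value z_{0.005} = 2.576.
Power = P(Z > 2.576 − δ) = Φ(-0.909) = 0.1816.

Power ≈ 0.182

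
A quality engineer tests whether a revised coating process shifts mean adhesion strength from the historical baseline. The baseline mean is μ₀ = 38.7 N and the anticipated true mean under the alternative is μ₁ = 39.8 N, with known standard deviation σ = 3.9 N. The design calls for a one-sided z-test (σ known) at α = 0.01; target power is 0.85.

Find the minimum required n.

Standardized effect: d = |μ₁ − μ₀| / σ = |39.8 − 38.7| / 3.9 = 0.2821
Set Φ(δ − 2.326) = 0.85; then δ − 2.326 = Φ⁻¹(0.85) = 1.036, giving δ = 3.363.
δ = d·√n ⇒ n = (δ/d)² = (3.363 / 0.2821)² = 142.15.
Round up to the next whole unit.

n = 143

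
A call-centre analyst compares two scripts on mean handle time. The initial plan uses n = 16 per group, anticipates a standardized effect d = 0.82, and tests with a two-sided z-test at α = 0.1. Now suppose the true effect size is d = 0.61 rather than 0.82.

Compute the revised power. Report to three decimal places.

With d = 0.61: δ = d·√(n/2) = 0.61 × √(16/2) = 1.7253. Critical value z_{0.05} = 1.645.
Revised power = Φ(δ − 1.645) + Φ(−δ − 1.645) = Φ(0.080) + Φ(-3.370) = 0.5321 + 0.0004 = 0.5325.

Power ≈ 0.532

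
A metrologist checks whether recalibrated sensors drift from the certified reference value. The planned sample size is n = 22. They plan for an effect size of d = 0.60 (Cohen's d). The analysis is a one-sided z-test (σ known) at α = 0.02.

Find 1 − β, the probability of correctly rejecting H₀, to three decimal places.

Noncentrality parameter: δ = d·√n = 0.60 × √22 = 2.8142
One-sided α = 0.02 → critical value z_{0.02} = 2.054.
Power = P(Z > 2.054 − δ) = Φ(0.761) = 0.7765.

Power ≈ 0.777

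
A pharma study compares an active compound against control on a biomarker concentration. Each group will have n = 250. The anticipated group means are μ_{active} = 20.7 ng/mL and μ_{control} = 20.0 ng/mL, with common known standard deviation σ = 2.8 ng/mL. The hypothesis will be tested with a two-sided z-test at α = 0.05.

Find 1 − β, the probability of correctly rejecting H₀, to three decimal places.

Standardized effect: d = |μ_{active} − μ_{control}| / σ = |20.7 − 20.0| / 2.8 = 0.2500
Noncentrality parameter: δ = d·√(n/2) = 0.2500 × √(250/2) = 2.7951
Critical value for a two-sided test at α = 0.05: z_{α/2} = 1.960.
Power = Φ(δ − 1.960) + Φ(−δ − 1.960) = Φ(0.835) + Φ(-4.755) = 0.7982 + 0.0000 = 0.7982.

Power ≈ 0.798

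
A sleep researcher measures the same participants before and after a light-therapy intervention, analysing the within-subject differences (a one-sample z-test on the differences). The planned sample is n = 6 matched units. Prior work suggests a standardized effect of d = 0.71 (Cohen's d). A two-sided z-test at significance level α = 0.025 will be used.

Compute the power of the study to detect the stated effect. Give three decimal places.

Noncentrality parameter: δ = d·√n = 0.71 × √6 = 1.7391
Critical value for a two-sided test at α = 0.025: z_{α/2} = 2.241.
Power = Φ(δ − 2.241) + Φ(−δ − 2.241) = Φ(-0.502) + Φ(-3.981) = 0.3077 + 0.0000 = 0.3078.

Power ≈ 0.308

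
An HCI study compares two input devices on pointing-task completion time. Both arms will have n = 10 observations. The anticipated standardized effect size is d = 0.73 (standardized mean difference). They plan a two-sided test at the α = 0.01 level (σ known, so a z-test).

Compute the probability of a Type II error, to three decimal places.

Noncentrality parameter: δ = d·√(n/2) = 0.73 × √(10/2) = 1.6323
Two-sided α = 0.01 → critical value z_{0.005} = 2.576.
Power = Φ(δ − 2.576) + Φ(−δ − 2.576) = Φ(-0.943) + Φ(-4.208) = 0.1727 + 0.0000 = 0.1727.
Type II error: β = 1 − power = 1 − 0.1727 = 0.8273.

β ≈ 0.827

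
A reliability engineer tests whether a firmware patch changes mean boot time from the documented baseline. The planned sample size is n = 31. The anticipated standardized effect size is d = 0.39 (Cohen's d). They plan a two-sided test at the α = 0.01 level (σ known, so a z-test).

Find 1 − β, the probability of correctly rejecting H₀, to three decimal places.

Noncentrality parameter: δ = d·√n = 0.39 × √31 = 2.1714
Critical value for a two-sided test at α = 0.01: z_{α/2} = 2.576.
Power = Φ(δ − 2.576) + Φ(−δ − 2.576) = Φ(-0.404) + Φ(-4.747) = 0.3430 + 0.0000 = 0.3430.

Power ≈ 0.343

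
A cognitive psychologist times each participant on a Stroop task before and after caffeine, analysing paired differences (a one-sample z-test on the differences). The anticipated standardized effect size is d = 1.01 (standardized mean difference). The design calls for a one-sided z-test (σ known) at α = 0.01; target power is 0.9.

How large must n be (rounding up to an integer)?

Set Φ(δ − 2.326) = 0.9; then δ − 2.326 = Φ⁻¹(0.9) = 1.282, giving δ = 3.608.
δ = d·√n ⇒ n = (δ/d)² = (3.608 / 1.01)² = 12.76.
Rounding up, n = 13.

n = 13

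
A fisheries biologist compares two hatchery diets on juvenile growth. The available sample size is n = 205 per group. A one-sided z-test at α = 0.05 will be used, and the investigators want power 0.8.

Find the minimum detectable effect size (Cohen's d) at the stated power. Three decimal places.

Need Φ(δ − 1.645) = 0.8, so δ = 1.645 + 0.842 = 2.486.
δ = d·√(n/2) ⇒ d = δ/√(n/2) = 2.486/√(205/2) = 0.2456.

d ≈ 0.246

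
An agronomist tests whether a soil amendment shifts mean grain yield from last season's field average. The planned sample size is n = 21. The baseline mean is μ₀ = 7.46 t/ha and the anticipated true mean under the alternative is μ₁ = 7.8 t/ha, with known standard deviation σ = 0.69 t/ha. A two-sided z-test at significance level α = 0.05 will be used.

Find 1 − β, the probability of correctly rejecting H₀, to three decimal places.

Power ≈ 0.617

Standardized effect: d = |μ₁ − μ₀| / σ = |7.8 − 7.46| / 0.69 = 0.4928
Noncentrality parameter: δ = d·√n = 0.4928 × √21 = 2.2581
Two-sided α = 0.05 → critical value z_{0.025} = 1.960.
Power = Φ(δ − 1.960) + Φ(−δ − 1.960) = Φ(0.298) + Φ(-4.218) = 0.6172 + 0.0000 = 0.6172.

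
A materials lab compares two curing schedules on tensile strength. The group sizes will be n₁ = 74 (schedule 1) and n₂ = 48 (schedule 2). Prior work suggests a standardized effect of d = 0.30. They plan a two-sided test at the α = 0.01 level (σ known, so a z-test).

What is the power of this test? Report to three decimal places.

Noncentrality parameter: δ = d / √(1/n₁ + 1/n₂) = 0.30 / √(1/74 + 1/48) = 1.6187
Two-sided α = 0.01 → critical value z_{0.005} = 2.576.
Power = Φ(δ − 2.576) + Φ(−δ − 2.576) = Φ(-0.957) + Φ(-4.195) = 0.1693 + 0.0000 = 0.1693.

Power ≈ 0.169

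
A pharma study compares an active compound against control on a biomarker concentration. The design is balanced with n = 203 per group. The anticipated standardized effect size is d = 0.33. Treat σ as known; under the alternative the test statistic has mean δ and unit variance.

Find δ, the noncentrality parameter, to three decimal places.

δ ≈ 3.325

The noncentrality parameter scales effect size by the design's sample-size factor: δ = d·√(n/2) = 0.33 × √(203/2) = 3.3247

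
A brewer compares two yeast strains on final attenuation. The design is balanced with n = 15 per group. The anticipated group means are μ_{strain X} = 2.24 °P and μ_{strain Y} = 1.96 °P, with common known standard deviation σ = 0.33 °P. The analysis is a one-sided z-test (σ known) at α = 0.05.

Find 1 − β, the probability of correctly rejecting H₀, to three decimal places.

Standardized effect: d = |μ_{strain X} − μ_{strain Y}| / σ = |2.24 − 1.96| / 0.33 = 0.8485
Noncentrality parameter: δ = d·√(n/2) = 0.8485 × √(15/2) = 2.3237
Critical value for a one-sided test at α = 0.05: z_α = 1.645.
Power = Φ(δ − 1.645) = Φ(0.679) = 0.7514.

Power ≈ 0.751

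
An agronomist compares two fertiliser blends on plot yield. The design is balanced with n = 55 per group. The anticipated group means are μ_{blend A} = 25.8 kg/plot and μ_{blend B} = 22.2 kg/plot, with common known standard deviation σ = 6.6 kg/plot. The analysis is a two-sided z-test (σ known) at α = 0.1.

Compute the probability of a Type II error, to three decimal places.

Standardized effect: d = |μ_{blend A} − μ_{blend B}| / σ = |25.8 − 22.2| / 6.6 = 0.5455
Noncentrality parameter: δ = d·√(n/2) = 0.5455 × √(55/2) = 2.8604
Two-sided α = 0.1 → critical value z_{0.05} = 1.645.
Power = Φ(δ − 1.645) + Φ(−δ − 1.645) = Φ(1.216) + Φ(-4.505) = 0.8879 + 0.0000 = 0.8879.
Type II error: β = 1 − power = 1 − 0.8879 = 0.1121.

β ≈ 0.112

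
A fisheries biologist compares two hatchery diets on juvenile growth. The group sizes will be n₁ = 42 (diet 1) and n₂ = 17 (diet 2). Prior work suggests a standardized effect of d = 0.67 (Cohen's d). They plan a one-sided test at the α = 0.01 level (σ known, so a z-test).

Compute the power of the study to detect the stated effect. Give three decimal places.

Power ≈ 0.502

Noncentrality parameter: δ = d / √(1/n₁ + 1/n₂) = 0.67 / √(1/42 + 1/17) = 2.3308
Critical value for a one-sided test at α = 0.01: z_α = 2.326.
Power = Φ(δ − 2.326) = Φ(0.004) = 0.5018.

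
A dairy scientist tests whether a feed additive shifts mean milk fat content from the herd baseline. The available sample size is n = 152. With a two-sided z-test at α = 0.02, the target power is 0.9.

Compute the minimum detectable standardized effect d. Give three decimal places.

Required noncentrality: δ = z_{0.01} + z_{0.10} = 2.326 + 1.282 = 3.608.
(The second rejection-region term Φ(−δ − z_{α/2}) is negligible and dropped.)
δ = d·√n ⇒ d = δ/√n = 3.608/√152 = 0.2926.

d ≈ 0.293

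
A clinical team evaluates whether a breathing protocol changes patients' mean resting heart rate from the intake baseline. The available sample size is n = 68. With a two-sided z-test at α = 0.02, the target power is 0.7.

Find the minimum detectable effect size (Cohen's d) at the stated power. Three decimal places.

d ≈ 0.346

Required noncentrality: δ = z_{0.01} + z_{0.30} = 2.326 + 0.524 = 2.851.
(The second rejection-region term Φ(−δ − z_{α/2}) is negligible and dropped.)
δ = d·√n ⇒ d = δ/√n = 2.851/√68 = 0.3457.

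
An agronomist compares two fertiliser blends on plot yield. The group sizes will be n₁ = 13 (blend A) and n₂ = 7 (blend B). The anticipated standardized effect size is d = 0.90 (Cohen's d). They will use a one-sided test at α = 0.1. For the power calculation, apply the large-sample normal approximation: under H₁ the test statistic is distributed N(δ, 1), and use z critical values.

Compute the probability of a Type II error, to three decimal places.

β ≈ 0.262

Noncentrality parameter: δ = d / √(1/n₁ + 1/n₂) = 0.90 / √(1/13 + 1/7) = 1.9198
One-sided α = 0.1 → critical value z_{0.1} = 1.282.
Power = Φ(δ − 1.282) = Φ(0.638) = 0.7383.
Type II error: β = 1 − power = 1 − 0.7383 = 0.2617.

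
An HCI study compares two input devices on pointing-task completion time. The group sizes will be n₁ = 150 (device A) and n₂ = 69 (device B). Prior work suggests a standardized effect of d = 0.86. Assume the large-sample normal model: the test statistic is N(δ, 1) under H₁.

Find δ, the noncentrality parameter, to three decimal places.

δ = d / √(1/n₁ + 1/n₂) = 0.86 / √(1/150 + 1/69) = 5.9122

δ ≈ 5.912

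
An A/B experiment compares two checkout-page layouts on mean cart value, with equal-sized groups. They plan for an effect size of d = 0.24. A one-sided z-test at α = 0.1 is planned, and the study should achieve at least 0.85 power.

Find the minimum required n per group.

n = 187 per group

For power 0.85 need Φ(δ − z_{0.1}) = 0.85, so δ = z_{0.1} + z_{0.15} = 1.282 + 1.036 = 2.318.
δ = d·√(n/2) ⇒ n = 2(δ/d)² = 2 × (2.318 / 0.24)² = 186.56.
Round up to the next whole unit.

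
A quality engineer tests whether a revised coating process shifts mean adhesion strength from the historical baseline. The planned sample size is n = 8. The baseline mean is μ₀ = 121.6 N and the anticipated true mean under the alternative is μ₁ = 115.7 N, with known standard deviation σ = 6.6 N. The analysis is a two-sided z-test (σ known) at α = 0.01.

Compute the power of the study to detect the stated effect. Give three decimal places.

Standardized effect: d = |μ₁ − μ₀| / σ = |115.7 − 121.6| / 6.6 = 0.8939
Noncentrality parameter: δ = d·√n = 0.8939 × √8 = 2.5284
Two-sided α = 0.01 → critical value z_{0.005} = 2.576.
Power = Φ(δ − 2.576) + Φ(−δ − 2.576) = Φ(-0.047) + Φ(-5.104) = 0.4811 + 0.0000 = 0.4811.

Power ≈ 0.481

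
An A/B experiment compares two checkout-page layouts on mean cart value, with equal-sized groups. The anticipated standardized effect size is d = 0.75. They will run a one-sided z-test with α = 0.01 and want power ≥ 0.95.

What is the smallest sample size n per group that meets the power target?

Set Φ(δ − 2.326) = 0.95; then δ − 2.326 = Φ⁻¹(0.95) = 1.645, giving δ = 3.971.
δ = d·√(n/2) ⇒ n = 2(δ/d)² = 2 × (3.971 / 0.75)² = 56.07.
Rounding up, n = 57 per group.

n = 57 per group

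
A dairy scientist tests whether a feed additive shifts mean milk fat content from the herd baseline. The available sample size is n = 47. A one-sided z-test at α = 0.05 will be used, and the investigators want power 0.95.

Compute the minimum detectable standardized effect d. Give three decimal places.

d ≈ 0.480

Required noncentrality: δ = z_{0.05} + z_{0.05} = 1.645 + 1.645 = 3.290.
δ = d·√n ⇒ d = δ/√n = 3.290/√47 = 0.4799.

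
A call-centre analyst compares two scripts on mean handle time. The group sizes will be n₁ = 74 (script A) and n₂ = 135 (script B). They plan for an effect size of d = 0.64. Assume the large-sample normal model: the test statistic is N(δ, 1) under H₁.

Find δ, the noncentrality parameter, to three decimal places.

δ ≈ 4.425

The noncentrality parameter scales effect size by the design's sample-size factor: δ = d / √(1/n₁ + 1/n₂) = 0.64 / √(1/74 + 1/135) = 4.4248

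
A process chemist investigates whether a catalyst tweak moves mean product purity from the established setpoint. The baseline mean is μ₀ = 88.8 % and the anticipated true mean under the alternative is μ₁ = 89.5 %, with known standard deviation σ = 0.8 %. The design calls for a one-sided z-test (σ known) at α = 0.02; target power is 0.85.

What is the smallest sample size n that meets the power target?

Standardized effect: d = |μ₁ − μ₀| / σ = |89.5 − 88.8| / 0.8 = 0.8750
For power 0.85 need Φ(δ − z_{0.02}) = 0.85, so δ = z_{0.02} + z_{0.15} = 2.054 + 1.036 = 3.090.
δ = d·√n ⇒ n = (δ/d)² = (3.090 / 0.8750)² = 12.47.
Round up to the next whole unit.

n = 13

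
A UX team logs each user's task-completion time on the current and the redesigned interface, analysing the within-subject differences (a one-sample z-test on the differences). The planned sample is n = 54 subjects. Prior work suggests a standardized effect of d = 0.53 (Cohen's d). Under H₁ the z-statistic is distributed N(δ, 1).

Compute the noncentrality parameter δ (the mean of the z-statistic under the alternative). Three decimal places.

δ ≈ 3.895

δ = d·√n = 0.53 × √54 = 3.8947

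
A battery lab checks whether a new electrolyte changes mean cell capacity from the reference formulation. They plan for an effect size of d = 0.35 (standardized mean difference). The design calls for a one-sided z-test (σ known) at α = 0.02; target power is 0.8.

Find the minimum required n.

Set Φ(δ − 2.054) = 0.8; then δ − 2.054 = Φ⁻¹(0.8) = 0.842, giving δ = 2.895.
δ = d·√n ⇒ n = (δ/d)² = (2.895 / 0.35)² = 68.43.
Rounding up, n = 69.

n = 69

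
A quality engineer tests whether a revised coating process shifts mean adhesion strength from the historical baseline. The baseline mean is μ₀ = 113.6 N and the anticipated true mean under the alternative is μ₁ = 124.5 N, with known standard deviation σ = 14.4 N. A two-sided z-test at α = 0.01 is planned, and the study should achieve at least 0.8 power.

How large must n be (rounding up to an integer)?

Standardized effect: d = |μ₁ − μ₀| / σ = |124.5 − 113.6| / 14.4 = 0.7569
Set Φ(δ − 2.576) = 0.8; then δ − 2.576 = Φ⁻¹(0.8) = 0.842, giving δ = 3.417.
(The Φ(−δ − z_{α/2}) term is vanishingly small for δ > 0 and is dropped in the standard sample-size formula.)
δ = d·√n ⇒ n = (δ/d)² = (3.417 / 0.7569)² = 20.38.
Round up to the next whole unit.

n = 21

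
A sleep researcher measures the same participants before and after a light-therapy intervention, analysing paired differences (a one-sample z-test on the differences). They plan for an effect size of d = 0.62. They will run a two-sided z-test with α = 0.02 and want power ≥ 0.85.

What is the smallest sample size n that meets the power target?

Set Φ(δ − 2.326) = 0.85; then δ − 2.326 = Φ⁻¹(0.85) = 1.036, giving δ = 3.363.
(The Φ(−δ − z_{α/2}) term is vanishingly small for δ > 0 and is dropped in the standard sample-size formula.)
δ = d·√n ⇒ n = (δ/d)² = (3.363 / 0.62)² = 29.42.
Rounding up, n = 30.

n = 30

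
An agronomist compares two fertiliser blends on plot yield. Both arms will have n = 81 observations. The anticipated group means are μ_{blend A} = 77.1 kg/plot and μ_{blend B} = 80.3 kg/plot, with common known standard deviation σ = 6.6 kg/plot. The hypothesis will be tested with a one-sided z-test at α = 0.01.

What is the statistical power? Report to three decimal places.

Power ≈ 0.776

Standardized effect: d = |μ_{blend A} − μ_{blend B}| / σ = |77.1 − 80.3| / 6.6 = 0.4848
Noncentrality parameter: δ = d·√(n/2) = 0.4848 × √(81/2) = 3.0856
Critical value for a one-sided test at α = 0.01: z_α = 2.326.
Power = Φ(δ − 2.326) = Φ(0.759) = 0.7761.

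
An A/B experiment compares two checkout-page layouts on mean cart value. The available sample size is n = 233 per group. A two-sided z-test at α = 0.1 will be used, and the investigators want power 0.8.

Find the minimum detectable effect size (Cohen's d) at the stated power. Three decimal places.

d ≈ 0.230

Need Φ(δ − 1.645) = 0.8, so δ = 1.645 + 0.842 = 2.486.
(Lower-tail contribution to power is negligible for δ > 0.)
δ = d·√(n/2) ⇒ d = δ/√(n/2) = 2.486/√(233/2) = 0.2304.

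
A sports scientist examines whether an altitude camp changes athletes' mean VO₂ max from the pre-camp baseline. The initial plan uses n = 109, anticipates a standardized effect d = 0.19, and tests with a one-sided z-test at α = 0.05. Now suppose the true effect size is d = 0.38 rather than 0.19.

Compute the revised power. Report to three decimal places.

With d = 0.38: δ = d·√n = 0.38 × √109 = 3.9673. Critical value z_{0.05} = 1.645.
Revised power = P(Z > 1.645 − δ) = Φ(2.322) = 0.9899.

Power ≈ 0.990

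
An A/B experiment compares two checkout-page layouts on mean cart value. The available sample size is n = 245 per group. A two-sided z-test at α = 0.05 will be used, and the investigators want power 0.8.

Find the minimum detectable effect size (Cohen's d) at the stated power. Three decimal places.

Need Φ(δ − 1.960) = 0.8, so δ = 1.960 + 0.842 = 2.802.
(The second rejection-region term Φ(−δ − z_{α/2}) is negligible and dropped.)
δ = d·√(n/2) ⇒ d = δ/√(n/2) = 2.802/√(245/2) = 0.2531.

d ≈ 0.253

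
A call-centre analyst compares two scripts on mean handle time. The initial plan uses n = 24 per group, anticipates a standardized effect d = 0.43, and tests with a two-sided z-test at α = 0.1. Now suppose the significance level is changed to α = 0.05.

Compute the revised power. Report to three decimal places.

δ = d·√(n/2) = 0.43 × √(24/2) = 1.4896 (unchanged). New critical value: z_{0.025} = 1.960.
Revised power = Φ(δ − 1.960) + Φ(−δ − 1.960) = Φ(-0.470) + Φ(-3.450) = 0.3190 + 0.0003 = 0.3193.

Power ≈ 0.319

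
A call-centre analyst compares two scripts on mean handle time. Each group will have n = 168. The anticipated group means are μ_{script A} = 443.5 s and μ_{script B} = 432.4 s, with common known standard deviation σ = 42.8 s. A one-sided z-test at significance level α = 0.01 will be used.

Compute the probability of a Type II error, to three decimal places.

Standardized effect: d = |μ_{script A} − μ_{script B}| / σ = |443.5 − 432.4| / 42.8 = 0.2593
Noncentrality parameter: δ = d·√(n/2) = 0.2593 × √(168/2) = 2.3769
Critical value for a one-sided test at α = 0.01: z_α = 2.326.
Power = Φ(δ − 2.326) = Φ(0.051) = 0.5202.
Type II error: β = 1 − power = 1 − 0.5202 = 0.4798.

β ≈ 0.480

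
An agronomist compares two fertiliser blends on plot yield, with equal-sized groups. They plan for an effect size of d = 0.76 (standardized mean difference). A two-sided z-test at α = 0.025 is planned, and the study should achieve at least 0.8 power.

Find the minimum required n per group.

n = 33 per group

For power 0.8 need Φ(δ − z_{0.0125}) = 0.8, so δ = z_{0.0125} + z_{0.20} = 2.241 + 0.842 = 3.083.
(Ignoring the negligible lower-tail rejection probability gives the usual closed-form inversion.)
δ = d·√(n/2) ⇒ n = 2(δ/d)² = 2 × (3.083 / 0.76)² = 32.91.
Rounding up, n = 33 per group.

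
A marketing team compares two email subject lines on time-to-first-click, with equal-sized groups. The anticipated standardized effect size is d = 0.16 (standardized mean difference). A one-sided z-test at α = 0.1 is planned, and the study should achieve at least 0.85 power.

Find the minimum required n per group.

n = 420 per group

For power 0.85 need Φ(δ − z_{0.1}) = 0.85, so δ = z_{0.1} + z_{0.15} = 1.282 + 1.036 = 2.318.
δ = d·√(n/2) ⇒ n = 2(δ/d)² = 2 × (2.318 / 0.16)² = 419.77.
Round up to the next whole unit.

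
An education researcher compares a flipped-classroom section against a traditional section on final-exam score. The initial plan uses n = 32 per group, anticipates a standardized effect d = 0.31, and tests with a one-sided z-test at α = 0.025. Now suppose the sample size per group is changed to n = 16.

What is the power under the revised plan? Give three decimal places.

With n = 16 per group: δ = d·√(n/2) = 0.31 × √(16/2) = 0.8768. Critical value z_{0.025} = 1.960.
Revised power = P(Z > 1.960 − δ) = Φ(-1.083) = 0.1394.

Power ≈ 0.139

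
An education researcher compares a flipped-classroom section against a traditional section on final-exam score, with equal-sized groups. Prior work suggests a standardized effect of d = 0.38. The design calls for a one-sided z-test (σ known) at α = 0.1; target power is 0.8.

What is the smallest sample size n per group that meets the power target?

n = 63 per group

For power 0.8 need Φ(δ − z_{0.1}) = 0.8, so δ = z_{0.1} + z_{0.20} = 1.282 + 0.842 = 2.123.
δ = d·√(n/2) ⇒ n = 2(δ/d)² = 2 × (2.123 / 0.38)² = 62.44.
Round up to the next whole unit.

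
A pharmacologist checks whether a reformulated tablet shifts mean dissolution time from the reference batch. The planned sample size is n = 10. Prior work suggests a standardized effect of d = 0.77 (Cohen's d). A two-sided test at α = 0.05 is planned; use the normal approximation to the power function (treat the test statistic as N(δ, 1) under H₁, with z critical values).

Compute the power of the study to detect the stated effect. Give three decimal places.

Noncentrality parameter: δ = d·√n = 0.77 × √10 = 2.4350
Two-sided α = 0.05 → critical value z_{0.025} = 1.960.
Power = Φ(δ − 1.960) + Φ(−δ − 1.960) = Φ(0.475) + Φ(-4.395) = 0.6826 + 0.0000 = 0.6826.

Power ≈ 0.683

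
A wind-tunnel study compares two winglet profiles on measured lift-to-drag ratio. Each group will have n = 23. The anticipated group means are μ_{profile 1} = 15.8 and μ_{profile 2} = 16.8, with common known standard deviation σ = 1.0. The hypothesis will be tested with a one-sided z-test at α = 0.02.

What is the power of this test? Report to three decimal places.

Power ≈ 0.909

Standardized effect: d = |μ_{profile 1} − μ_{profile 2}| / σ = |15.8 − 16.8| / 1.0 = 1.0000
Noncentrality parameter: δ = d·√(n/2) = 1.0000 × √(23/2) = 3.3912
Critical value for a one-sided test at α = 0.02: z_α = 2.054.
Power = Φ(δ − 2.054) = Φ(1.337) = 0.9095.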